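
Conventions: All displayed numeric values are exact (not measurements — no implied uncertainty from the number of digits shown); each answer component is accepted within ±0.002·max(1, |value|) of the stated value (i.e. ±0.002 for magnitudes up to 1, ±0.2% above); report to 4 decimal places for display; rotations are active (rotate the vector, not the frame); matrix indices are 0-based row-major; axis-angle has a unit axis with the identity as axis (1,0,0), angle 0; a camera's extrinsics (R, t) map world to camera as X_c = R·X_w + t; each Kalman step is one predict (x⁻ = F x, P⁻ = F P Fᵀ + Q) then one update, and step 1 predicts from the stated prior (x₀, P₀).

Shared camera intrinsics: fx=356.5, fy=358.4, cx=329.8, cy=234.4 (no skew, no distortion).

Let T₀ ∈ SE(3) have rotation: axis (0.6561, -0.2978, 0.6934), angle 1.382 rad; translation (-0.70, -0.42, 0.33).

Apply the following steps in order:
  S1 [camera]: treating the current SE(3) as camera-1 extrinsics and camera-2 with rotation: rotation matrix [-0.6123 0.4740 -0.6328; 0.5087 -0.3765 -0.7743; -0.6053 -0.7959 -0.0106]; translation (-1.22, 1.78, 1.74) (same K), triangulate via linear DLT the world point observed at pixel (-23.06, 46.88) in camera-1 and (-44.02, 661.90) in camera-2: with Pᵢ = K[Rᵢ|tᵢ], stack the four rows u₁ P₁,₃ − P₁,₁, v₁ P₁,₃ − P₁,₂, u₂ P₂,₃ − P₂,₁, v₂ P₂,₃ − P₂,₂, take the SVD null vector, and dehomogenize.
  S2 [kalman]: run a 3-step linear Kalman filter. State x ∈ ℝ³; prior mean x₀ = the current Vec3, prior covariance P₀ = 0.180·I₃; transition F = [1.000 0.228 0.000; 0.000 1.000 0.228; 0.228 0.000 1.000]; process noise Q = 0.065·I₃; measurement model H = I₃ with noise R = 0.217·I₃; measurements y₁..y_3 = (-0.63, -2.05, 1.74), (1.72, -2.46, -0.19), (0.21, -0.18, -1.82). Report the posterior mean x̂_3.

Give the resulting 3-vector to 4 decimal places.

after S1 (triangulate): (0.2628, 0.2997, 0.2621)
after S2 (kf_track): (0.0944, -0.9482, -0.4451)

result = (0.0944, -0.9482, -0.4451)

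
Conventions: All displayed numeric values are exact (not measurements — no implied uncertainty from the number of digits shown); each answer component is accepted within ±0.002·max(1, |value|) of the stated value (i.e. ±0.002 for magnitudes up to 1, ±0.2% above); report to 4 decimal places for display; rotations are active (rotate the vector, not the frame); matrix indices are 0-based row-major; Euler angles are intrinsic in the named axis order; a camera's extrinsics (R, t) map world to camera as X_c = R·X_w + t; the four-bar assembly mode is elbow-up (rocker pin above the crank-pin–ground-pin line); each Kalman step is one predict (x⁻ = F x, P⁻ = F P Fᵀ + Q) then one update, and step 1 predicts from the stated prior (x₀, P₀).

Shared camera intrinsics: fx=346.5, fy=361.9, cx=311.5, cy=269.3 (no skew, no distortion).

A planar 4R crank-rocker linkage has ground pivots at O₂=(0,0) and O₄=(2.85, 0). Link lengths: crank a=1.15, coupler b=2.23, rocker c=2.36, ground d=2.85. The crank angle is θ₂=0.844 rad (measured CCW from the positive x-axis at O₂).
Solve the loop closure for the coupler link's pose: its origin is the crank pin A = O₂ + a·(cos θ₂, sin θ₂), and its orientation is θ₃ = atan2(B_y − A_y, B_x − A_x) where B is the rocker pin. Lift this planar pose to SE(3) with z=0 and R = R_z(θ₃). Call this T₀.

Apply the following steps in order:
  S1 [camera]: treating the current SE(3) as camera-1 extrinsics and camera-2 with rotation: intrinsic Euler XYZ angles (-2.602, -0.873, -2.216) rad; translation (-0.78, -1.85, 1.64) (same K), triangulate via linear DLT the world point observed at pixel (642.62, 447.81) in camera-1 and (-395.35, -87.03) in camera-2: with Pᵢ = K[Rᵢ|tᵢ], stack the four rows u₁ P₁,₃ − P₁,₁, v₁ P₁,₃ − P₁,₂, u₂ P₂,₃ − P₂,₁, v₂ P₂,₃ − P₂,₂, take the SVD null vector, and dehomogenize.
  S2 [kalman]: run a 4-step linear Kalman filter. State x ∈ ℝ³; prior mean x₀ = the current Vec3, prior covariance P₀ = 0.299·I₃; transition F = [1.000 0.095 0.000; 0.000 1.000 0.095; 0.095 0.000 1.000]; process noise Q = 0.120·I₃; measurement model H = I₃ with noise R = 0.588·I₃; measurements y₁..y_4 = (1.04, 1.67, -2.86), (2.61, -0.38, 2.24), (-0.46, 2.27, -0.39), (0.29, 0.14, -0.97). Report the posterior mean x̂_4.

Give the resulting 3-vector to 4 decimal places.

source (fourbar_fk): coupler pose = R=[0.7537 -0.6572 0.0000; 0.6572 0.7537 0.0000; 0.0000 0.0000 1.0000], t=(0.7642, 0.8594, 0.0000)
after S1 (triangulate): (0.8232, -0.6274, 1.8804)
after S2 (kf_track): (0.6357, 0.6136, -0.0046)

result = (0.6357, 0.6136, -0.0046)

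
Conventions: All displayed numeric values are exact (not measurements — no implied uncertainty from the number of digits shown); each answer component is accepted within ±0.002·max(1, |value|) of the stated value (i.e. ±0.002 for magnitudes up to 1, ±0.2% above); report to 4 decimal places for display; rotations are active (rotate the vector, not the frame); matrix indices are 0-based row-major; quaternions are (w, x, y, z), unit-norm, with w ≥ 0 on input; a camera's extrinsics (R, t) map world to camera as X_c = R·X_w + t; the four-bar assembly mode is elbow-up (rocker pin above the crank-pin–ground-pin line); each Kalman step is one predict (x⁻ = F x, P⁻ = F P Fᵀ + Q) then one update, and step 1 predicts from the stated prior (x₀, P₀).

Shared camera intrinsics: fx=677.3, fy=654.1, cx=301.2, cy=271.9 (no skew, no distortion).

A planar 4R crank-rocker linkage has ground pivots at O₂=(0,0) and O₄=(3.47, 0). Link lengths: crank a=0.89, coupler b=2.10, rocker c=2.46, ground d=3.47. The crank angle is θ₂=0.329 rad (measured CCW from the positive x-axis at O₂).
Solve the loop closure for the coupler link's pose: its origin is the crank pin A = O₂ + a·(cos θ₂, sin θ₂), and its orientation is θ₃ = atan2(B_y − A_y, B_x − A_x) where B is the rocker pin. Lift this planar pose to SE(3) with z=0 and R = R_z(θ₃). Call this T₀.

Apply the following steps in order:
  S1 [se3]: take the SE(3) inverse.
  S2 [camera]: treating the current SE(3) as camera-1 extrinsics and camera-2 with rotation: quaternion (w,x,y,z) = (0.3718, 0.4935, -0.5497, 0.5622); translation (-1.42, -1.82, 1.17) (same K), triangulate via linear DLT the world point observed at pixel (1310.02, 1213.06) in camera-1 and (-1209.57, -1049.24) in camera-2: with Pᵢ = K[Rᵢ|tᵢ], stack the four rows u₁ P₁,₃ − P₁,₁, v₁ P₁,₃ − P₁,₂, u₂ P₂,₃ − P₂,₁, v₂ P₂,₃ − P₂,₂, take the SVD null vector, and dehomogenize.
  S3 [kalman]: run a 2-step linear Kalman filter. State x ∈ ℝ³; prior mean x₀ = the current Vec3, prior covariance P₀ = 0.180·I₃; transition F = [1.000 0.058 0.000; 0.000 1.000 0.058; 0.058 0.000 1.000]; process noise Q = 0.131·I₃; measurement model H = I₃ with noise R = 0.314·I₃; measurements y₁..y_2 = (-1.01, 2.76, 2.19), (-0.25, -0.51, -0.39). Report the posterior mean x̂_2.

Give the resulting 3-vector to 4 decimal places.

result = (-0.1587, 0.9139, 0.5194)

source (fourbar_fk): coupler pose = R=[0.5740 -0.8188 0.0000; 0.8188 0.5740 0.0000; 0.0000 0.0000 1.0000], t=(0.8423, 0.2876, 0.0000)
after S1 (invert_se3): R=[0.5740 0.8188 0.0000; -0.8188 0.5740 -0.0000; 0.0000 0.0000 1.0000], t=(-0.7189, 0.5246, 0.0000)
after S2 (triangulate): (0.6405, 1.5644, 0.6242)
after S3 (kf_track): (-0.1587, 0.9139, 0.5194)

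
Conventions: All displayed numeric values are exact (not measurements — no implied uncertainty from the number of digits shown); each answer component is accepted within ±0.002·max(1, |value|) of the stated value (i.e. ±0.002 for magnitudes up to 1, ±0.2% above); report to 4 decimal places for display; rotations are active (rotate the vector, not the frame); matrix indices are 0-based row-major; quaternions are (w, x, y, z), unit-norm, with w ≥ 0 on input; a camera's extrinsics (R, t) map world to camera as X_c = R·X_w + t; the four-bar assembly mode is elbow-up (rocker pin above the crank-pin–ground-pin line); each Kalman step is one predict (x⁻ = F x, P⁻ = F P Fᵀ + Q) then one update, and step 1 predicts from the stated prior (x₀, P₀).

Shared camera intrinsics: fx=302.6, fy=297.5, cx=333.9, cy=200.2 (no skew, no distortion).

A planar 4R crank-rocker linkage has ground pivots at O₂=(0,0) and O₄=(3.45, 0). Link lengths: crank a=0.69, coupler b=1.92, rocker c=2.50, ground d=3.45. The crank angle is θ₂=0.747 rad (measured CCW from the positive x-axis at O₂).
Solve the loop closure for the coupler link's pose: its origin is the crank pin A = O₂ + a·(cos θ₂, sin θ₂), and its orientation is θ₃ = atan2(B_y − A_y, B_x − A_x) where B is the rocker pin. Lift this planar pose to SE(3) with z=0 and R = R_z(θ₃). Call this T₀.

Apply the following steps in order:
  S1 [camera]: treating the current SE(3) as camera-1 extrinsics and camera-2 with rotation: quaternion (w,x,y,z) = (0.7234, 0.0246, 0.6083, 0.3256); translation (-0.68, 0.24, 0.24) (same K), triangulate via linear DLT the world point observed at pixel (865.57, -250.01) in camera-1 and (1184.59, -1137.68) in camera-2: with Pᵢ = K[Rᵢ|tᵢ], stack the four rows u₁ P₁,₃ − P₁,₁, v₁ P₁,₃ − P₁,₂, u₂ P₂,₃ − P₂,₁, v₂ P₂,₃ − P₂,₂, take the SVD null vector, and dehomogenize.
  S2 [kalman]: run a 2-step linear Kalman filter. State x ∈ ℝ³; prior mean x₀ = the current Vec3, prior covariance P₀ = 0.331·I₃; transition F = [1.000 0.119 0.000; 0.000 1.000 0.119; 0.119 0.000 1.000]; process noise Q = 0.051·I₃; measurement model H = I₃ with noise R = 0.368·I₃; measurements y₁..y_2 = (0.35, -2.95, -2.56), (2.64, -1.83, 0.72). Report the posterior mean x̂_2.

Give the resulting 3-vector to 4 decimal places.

source (fourbar_fk): coupler pose = R=[0.6765 -0.7364 0.0000; 0.7364 0.6765 0.0000; 0.0000 0.0000 1.0000], t=(0.5063, 0.4688, 0.0000)
after S1 (triangulate): (-0.6319, -1.6877, 0.7522)
after S2 (kf_track): (0.7397, -2.0549, -0.2133)

result = (0.7397, -2.0549, -0.2133)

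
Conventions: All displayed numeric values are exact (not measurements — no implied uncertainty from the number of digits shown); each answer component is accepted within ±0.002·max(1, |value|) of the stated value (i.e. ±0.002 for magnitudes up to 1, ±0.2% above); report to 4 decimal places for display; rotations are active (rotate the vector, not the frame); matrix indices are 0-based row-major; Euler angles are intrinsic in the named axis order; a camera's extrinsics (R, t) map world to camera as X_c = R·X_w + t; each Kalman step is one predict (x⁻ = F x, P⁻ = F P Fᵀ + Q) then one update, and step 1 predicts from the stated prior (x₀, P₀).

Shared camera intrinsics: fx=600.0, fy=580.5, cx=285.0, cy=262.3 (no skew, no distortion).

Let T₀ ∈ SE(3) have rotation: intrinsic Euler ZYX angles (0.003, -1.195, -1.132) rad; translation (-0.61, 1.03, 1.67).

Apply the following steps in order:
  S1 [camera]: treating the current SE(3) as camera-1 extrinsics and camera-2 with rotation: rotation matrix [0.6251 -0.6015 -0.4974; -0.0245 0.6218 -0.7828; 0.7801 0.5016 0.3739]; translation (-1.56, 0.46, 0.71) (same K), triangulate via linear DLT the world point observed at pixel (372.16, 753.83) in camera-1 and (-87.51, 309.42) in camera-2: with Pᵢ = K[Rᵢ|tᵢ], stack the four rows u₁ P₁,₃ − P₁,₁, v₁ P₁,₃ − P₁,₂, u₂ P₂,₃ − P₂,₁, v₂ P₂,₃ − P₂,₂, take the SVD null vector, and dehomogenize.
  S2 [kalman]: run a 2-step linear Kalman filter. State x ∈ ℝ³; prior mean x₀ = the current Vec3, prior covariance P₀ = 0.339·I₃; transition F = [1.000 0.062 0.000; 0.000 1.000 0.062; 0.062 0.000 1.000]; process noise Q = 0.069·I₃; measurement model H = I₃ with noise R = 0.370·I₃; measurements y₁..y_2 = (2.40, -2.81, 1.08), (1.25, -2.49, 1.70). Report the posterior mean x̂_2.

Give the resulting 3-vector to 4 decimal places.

after S1 (triangulate): (1.5503, 1.0717, 1.0931)
after S2 (kf_track): (1.6236, -1.5385, 1.3817)

result = (1.6236, -1.5385, 1.3817)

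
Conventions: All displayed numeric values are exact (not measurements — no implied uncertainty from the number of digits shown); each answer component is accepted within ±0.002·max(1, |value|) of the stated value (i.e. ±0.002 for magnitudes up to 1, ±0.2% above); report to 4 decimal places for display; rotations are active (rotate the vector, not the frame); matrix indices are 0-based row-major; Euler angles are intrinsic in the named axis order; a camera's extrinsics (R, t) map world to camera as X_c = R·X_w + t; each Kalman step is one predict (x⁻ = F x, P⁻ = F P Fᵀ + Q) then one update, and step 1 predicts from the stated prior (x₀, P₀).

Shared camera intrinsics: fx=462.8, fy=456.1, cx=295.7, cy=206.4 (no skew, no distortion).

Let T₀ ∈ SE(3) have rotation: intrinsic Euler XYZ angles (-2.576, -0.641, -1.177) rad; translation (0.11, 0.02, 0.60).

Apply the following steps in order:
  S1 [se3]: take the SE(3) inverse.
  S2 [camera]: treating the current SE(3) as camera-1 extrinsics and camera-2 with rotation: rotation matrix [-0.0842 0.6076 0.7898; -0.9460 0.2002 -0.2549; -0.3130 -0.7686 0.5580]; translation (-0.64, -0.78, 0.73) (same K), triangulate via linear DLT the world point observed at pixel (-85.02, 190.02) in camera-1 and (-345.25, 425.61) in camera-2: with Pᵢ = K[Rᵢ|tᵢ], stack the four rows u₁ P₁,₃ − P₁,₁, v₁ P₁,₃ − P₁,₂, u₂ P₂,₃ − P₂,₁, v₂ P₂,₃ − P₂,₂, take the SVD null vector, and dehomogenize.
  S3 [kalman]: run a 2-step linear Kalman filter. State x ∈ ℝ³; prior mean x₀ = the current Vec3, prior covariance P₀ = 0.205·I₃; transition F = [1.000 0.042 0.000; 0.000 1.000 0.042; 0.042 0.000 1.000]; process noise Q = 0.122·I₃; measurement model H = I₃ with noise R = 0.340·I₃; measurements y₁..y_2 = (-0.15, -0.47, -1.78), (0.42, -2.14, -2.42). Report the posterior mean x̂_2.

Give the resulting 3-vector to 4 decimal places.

result = (-0.2282, -1.2714, -1.8290)

after S1 (invert_se3): R=[0.3075 0.9026 0.3012; 0.7402 -0.0280 -0.6719; -0.5980 0.4295 -0.6767], t=(-0.2326, 0.3223, 0.4632)
after S2 (triangulate): (-1.2362, -0.4586, -0.7811)
after S3 (kf_track): (-0.2282, -1.2714, -1.8290)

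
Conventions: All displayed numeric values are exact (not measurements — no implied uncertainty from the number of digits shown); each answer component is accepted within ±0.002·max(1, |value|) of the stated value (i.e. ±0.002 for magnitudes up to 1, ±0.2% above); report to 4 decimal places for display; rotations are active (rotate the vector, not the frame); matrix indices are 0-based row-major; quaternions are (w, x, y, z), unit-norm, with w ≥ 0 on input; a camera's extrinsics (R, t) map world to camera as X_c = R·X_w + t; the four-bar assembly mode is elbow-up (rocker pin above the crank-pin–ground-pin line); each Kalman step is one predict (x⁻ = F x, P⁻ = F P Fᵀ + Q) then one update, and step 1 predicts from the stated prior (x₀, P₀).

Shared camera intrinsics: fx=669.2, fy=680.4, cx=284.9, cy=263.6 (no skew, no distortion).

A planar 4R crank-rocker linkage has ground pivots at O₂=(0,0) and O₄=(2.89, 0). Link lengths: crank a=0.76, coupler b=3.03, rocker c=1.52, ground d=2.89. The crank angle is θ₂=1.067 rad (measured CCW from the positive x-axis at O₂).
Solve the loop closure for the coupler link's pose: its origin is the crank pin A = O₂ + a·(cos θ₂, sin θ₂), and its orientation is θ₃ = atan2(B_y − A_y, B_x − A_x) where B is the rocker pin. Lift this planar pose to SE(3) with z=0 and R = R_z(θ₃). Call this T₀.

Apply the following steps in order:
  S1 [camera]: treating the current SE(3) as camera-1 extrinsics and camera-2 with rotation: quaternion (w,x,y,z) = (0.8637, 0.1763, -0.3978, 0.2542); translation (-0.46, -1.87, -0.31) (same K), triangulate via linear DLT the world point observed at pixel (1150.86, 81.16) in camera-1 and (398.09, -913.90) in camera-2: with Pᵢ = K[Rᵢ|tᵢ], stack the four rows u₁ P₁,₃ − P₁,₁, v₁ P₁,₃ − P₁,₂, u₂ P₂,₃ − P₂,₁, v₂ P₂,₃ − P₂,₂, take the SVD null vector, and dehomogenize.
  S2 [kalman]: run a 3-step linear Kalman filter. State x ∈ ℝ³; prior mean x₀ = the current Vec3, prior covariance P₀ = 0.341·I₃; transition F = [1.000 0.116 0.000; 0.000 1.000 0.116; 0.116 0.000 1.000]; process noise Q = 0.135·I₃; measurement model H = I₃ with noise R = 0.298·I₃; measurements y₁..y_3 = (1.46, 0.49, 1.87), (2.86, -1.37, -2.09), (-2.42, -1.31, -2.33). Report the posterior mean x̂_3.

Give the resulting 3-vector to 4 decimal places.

source (fourbar_fk): coupler pose = R=[0.9644 -0.2644 0.0000; 0.2644 0.9644 0.0000; 0.0000 0.0000 1.0000], t=(0.3669, 0.6656, 0.0000)
after S1 (triangulate): (1.8200, -1.7441, 1.9963)
after S2 (kf_track): (-0.2428, -1.1929, -1.1349)

result = (-0.2428, -1.1929, -1.1349)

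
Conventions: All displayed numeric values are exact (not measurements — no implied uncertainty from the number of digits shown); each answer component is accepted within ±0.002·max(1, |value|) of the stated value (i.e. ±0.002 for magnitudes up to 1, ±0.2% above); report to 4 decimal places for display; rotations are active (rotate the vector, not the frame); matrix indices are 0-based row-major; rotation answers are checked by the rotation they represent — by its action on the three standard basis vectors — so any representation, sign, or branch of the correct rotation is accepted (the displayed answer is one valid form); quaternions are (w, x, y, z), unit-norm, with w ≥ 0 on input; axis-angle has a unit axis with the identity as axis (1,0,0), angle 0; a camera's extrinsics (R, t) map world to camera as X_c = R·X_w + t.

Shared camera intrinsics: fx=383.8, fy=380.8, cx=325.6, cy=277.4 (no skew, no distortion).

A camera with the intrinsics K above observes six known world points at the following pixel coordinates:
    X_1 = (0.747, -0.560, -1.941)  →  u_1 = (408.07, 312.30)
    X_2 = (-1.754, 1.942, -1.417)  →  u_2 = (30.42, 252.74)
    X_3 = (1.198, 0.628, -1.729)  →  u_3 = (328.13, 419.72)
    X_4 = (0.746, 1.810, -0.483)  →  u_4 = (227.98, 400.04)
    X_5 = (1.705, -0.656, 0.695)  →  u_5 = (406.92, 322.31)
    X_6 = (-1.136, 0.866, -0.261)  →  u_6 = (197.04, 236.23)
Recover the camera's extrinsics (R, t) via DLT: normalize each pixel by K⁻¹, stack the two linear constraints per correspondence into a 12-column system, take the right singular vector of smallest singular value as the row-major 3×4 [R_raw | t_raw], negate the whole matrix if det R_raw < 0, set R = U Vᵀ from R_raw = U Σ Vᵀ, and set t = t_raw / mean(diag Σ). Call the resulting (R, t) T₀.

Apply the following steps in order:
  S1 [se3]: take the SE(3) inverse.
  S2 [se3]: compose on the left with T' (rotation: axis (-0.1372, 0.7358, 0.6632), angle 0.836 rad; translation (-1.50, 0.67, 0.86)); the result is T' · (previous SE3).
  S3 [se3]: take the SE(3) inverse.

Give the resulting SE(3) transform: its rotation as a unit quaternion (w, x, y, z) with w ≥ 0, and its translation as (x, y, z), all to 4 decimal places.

rotation (quat) = (0.9222, 0.2325, -0.2667, 0.1558), translation = (1.6002, -0.0498, 5.1401)

source (pnp_recover): camera pose = R=[0.6004 -0.7990 -0.0326; 0.7923 0.5999 -0.1117; 0.1088 0.0413 0.9932], t=(-0.2500, -0.1700, 5.1698)
after S1 (invert_se3): R=[0.6004 0.7923 0.1088; -0.7990 0.5999 0.0413; -0.0326 -0.1117 0.9932], t=(-0.2777, -0.3112, -5.1619)
after S2 (compose_se3): R=[0.8092 0.1633 0.5644; -0.4113 0.8433 0.3458; -0.4195 -0.5120 0.7496], t=(-4.1877, -1.0772, -3.2073)
after S3 (invert_se3): R=[0.8092 -0.4113 -0.4195; 0.1633 0.8433 -0.5120; 0.5644 0.3458 0.7496], t=(1.6002, -0.0498, 5.1401)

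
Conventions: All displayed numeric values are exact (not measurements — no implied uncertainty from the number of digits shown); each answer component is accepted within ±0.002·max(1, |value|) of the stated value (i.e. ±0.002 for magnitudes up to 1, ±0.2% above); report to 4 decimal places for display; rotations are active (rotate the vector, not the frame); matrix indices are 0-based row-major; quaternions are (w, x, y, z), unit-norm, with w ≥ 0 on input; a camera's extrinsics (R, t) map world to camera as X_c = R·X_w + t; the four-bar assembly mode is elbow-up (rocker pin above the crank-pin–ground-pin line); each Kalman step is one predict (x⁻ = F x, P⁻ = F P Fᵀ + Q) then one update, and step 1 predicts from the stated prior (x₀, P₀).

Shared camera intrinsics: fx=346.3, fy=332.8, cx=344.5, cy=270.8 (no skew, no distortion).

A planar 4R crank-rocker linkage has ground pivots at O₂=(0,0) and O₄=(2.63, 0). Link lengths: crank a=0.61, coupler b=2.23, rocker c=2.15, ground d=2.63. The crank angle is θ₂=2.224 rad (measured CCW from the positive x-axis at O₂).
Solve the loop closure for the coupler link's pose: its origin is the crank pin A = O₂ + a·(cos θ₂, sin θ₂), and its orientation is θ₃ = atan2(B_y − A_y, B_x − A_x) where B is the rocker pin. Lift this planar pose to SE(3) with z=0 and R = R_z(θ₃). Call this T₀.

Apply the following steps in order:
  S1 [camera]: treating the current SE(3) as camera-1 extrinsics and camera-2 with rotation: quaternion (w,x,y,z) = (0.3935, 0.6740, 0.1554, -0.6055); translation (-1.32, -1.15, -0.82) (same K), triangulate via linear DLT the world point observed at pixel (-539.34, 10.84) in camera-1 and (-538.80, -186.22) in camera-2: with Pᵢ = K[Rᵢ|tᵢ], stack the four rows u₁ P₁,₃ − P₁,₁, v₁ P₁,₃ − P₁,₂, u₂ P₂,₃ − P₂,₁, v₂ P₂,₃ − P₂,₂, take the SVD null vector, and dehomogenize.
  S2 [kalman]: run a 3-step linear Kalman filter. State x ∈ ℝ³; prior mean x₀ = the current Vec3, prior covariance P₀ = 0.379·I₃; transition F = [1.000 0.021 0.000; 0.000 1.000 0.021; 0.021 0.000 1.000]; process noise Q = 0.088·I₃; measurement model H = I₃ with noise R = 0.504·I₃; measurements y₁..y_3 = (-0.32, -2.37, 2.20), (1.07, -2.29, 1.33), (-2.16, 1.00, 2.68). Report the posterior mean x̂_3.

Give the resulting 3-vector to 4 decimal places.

source (fourbar_fk): coupler pose = R=[0.8110 -0.5851 0.0000; 0.5851 0.8110 0.0000; 0.0000 0.0000 1.0000], t=(-0.3707, 0.4844, 0.0000)
after S1 (triangulate): (-1.7604, -0.0049, 0.7035)
after S2 (kf_track): (-0.9399, -0.6120, 1.8423)

result = (-0.9399, -0.6120, 1.8423)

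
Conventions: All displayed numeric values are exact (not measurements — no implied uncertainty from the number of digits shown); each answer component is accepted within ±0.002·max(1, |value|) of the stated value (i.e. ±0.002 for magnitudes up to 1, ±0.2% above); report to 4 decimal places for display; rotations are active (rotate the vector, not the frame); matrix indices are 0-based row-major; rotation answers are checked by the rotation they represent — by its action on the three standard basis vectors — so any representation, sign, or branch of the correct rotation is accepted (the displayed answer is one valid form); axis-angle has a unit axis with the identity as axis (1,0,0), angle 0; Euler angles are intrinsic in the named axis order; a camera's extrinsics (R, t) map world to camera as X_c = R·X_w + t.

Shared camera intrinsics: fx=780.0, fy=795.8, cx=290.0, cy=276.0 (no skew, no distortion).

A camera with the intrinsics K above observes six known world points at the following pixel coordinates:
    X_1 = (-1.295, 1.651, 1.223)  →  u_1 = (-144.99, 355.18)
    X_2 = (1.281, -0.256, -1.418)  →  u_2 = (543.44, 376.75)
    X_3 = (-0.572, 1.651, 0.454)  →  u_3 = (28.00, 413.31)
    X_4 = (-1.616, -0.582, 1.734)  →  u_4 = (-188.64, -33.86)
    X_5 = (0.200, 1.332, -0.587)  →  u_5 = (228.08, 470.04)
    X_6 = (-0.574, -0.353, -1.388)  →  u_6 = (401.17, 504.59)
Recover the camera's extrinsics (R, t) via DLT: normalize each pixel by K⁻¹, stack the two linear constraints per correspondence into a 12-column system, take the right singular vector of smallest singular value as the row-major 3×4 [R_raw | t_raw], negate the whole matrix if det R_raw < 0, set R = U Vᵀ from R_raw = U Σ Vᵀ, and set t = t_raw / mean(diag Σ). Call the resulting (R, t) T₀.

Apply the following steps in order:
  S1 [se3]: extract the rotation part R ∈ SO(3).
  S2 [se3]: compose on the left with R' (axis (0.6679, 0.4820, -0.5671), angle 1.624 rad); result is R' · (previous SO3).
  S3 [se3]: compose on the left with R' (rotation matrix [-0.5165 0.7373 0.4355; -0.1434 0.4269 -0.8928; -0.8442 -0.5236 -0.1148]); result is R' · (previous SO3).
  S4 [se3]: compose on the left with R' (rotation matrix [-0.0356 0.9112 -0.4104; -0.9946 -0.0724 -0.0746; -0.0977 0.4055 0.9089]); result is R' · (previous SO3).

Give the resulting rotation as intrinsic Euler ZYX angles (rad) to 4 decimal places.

source (pnp_recover): camera pose = R=[0.6008 -0.5039 -0.6206; -0.2329 0.6323 -0.7389; 0.7647 0.5885 0.2625], t=(-0.2200, 0.0200, 4.3396)
after S1 (rot_of_se3): [0.6008 -0.5039 -0.6206; -0.2329 0.6323 -0.7389; 0.7647 0.5885 0.2625]
after S2 (compose_so3): [0.1024 0.4110 -0.9058; -0.9113 -0.3263 -0.2511; -0.3988 0.8512 0.3412]
after S3 (compose_so3): [-0.8985 -0.0822 0.4313; -0.0477 -0.9583 -0.2819; 0.4365 -0.2739 0.8570]
after S4 (compose_so3): [-0.1906 -0.7579 -0.6239; 0.8645 0.1715 -0.4725; 0.4651 -0.6294 0.6225]

rotation (euler_zyx) = (1.7878, -0.4838, -0.7910)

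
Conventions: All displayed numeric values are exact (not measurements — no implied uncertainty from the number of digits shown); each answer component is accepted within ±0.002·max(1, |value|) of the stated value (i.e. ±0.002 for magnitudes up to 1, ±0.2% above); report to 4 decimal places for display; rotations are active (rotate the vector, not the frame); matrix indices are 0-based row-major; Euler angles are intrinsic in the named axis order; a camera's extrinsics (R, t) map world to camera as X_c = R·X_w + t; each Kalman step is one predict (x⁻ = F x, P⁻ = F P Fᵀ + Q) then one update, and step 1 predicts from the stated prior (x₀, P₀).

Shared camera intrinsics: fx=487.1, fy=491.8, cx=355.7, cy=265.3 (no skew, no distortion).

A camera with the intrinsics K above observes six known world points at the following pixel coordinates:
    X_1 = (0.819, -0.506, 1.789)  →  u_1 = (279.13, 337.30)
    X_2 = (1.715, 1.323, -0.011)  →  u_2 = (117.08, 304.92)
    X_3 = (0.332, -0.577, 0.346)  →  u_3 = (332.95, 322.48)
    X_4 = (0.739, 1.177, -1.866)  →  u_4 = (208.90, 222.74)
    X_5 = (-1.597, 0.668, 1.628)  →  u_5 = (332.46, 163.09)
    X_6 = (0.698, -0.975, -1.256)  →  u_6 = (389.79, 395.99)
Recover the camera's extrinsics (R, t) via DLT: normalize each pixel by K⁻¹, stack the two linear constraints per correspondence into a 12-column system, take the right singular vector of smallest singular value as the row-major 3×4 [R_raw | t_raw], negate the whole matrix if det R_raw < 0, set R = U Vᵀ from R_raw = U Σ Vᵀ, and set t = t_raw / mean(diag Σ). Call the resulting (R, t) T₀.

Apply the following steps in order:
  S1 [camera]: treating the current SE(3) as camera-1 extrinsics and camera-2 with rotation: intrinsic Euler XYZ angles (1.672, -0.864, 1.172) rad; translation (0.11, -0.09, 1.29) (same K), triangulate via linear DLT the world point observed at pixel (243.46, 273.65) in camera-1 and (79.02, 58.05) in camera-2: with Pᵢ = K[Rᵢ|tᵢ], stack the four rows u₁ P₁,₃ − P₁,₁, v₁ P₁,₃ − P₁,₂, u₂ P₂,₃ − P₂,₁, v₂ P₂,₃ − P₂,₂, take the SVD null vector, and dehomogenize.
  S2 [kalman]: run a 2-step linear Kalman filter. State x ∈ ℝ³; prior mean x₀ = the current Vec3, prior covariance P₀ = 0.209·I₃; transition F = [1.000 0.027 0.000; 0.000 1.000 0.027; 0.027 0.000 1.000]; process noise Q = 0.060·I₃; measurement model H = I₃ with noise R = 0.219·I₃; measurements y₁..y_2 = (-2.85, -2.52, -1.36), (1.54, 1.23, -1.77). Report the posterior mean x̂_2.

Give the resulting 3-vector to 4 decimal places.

source (pnp_recover): camera pose = R=[-0.6348 -0.6951 -0.3375; 0.7296 -0.6830 0.0344; -0.2545 -0.2244 0.9407], t=(-0.3500, 0.0401, 5.5498)
after S1 (triangulate): (0.5332, 0.5327, 1.3355)
after S2 (kf_track): (-0.0581, -0.0766, -0.8856)

result = (-0.0581, -0.0766, -0.8856)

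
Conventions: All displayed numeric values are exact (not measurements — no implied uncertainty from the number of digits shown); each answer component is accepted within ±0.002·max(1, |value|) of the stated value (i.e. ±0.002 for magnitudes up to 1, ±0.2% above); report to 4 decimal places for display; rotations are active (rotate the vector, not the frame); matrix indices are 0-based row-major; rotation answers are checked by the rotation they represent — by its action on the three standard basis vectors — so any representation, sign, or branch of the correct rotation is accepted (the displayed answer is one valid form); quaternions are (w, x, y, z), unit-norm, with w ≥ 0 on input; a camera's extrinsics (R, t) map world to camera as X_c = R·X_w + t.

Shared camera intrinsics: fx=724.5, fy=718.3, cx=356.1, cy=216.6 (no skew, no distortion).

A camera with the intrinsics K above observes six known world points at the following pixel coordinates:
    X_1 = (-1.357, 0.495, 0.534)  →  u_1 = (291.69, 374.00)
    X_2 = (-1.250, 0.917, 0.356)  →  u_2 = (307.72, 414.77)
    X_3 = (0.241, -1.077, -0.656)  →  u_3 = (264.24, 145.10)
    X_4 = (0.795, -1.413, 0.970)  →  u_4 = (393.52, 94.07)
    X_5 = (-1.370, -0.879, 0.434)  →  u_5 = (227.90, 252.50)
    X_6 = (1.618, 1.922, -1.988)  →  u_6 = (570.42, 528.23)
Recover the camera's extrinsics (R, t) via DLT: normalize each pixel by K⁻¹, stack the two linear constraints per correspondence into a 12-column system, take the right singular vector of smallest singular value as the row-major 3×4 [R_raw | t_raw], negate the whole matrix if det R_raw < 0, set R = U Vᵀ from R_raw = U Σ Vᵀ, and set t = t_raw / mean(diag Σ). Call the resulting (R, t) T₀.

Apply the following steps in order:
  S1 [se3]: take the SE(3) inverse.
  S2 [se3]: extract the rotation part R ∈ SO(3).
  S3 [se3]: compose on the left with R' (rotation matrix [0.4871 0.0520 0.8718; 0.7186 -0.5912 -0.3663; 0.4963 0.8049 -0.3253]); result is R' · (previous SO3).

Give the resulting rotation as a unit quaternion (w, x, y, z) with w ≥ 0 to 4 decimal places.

rotation (quat) = (0.2654, 0.9167, -0.0345, 0.2967)

source (pnp_recover): camera pose = R=[0.7470 0.4395 0.4988; -0.4918 0.8702 -0.0303; -0.4474 -0.2227 0.8662], t=(-0.1000, 0.4697, 6.1192)
after S1 (invert_se3): R=[0.7470 -0.4918 -0.4474; 0.4395 0.8702 -0.2227; 0.4988 -0.0303 0.8662], t=(3.0434, 0.9979, -5.2361)
after S2 (rot_of_se3): [0.7470 -0.4918 -0.4474; 0.4395 0.8702 -0.2227; 0.4988 -0.0303 0.8662]
after S3 (compose_so3): [0.8216 -0.2207 0.5256; 0.0943 -0.8567 -0.5071; 0.5622 0.4662 -0.6831]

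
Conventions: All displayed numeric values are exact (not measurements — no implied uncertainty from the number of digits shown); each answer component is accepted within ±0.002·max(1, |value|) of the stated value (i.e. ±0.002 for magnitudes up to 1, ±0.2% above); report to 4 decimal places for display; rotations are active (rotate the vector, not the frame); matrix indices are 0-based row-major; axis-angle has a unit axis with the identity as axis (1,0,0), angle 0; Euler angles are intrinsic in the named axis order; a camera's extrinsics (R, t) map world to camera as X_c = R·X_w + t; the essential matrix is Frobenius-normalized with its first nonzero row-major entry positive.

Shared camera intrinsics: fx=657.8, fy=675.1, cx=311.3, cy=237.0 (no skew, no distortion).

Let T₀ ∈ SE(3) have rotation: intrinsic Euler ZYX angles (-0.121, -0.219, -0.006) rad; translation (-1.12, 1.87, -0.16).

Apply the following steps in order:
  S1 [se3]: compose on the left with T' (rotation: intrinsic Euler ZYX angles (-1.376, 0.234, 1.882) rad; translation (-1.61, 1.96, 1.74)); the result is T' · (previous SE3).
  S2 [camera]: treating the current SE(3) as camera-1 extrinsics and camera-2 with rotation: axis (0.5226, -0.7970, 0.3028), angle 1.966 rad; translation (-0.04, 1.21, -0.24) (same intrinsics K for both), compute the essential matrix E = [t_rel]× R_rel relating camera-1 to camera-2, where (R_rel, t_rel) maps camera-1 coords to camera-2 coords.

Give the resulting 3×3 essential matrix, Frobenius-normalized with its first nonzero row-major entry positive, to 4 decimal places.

matrix = [0.3554 -0.0120 0.3743; -0.2515 -0.6143 0.2431; -0.3418 -0.0109 -0.3418]

after S1 (compose_se3): R=[0.0069 -0.2272 -0.9738; -0.9171 -0.3895 0.0844; -0.3985 0.8925 -0.2111], t=(-2.1511, 2.5314, 3.7790)
after S2 (essential): [0.3554 -0.0120 0.3743; -0.2515 -0.6143 0.2431; -0.3418 -0.0109 -0.3418]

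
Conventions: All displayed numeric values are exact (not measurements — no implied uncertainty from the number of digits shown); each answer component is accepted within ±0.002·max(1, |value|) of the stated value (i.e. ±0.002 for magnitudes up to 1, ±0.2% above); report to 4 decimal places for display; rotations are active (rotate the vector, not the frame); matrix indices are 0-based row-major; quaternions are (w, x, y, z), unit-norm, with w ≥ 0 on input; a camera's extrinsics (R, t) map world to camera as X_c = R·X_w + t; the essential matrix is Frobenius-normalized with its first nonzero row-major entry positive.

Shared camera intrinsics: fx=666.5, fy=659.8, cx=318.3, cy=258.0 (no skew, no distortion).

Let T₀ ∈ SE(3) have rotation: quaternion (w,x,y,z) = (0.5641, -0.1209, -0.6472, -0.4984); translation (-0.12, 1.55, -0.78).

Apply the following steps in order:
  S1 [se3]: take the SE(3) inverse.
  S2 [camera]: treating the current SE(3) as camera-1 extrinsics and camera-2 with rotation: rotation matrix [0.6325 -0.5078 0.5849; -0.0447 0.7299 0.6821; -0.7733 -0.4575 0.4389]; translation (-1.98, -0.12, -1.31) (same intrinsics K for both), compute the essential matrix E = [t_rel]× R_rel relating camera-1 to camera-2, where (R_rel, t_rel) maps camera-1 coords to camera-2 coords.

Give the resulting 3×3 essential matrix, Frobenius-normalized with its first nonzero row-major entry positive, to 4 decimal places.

matrix = [0.1884 0.2162 0.2885; 0.2772 -0.5212 0.3799; -0.2147 -0.4257 -0.3383]

after S1 (invert_se3): R=[-0.3344 -0.4058 0.8506; 0.7187 0.4740 0.5087; -0.6096 0.7815 0.1331], t=(1.2523, -0.2517, -1.1806)
after S2 (essential): [0.1884 0.2162 0.2885; 0.2772 -0.5212 0.3799; -0.2147 -0.4257 -0.3383]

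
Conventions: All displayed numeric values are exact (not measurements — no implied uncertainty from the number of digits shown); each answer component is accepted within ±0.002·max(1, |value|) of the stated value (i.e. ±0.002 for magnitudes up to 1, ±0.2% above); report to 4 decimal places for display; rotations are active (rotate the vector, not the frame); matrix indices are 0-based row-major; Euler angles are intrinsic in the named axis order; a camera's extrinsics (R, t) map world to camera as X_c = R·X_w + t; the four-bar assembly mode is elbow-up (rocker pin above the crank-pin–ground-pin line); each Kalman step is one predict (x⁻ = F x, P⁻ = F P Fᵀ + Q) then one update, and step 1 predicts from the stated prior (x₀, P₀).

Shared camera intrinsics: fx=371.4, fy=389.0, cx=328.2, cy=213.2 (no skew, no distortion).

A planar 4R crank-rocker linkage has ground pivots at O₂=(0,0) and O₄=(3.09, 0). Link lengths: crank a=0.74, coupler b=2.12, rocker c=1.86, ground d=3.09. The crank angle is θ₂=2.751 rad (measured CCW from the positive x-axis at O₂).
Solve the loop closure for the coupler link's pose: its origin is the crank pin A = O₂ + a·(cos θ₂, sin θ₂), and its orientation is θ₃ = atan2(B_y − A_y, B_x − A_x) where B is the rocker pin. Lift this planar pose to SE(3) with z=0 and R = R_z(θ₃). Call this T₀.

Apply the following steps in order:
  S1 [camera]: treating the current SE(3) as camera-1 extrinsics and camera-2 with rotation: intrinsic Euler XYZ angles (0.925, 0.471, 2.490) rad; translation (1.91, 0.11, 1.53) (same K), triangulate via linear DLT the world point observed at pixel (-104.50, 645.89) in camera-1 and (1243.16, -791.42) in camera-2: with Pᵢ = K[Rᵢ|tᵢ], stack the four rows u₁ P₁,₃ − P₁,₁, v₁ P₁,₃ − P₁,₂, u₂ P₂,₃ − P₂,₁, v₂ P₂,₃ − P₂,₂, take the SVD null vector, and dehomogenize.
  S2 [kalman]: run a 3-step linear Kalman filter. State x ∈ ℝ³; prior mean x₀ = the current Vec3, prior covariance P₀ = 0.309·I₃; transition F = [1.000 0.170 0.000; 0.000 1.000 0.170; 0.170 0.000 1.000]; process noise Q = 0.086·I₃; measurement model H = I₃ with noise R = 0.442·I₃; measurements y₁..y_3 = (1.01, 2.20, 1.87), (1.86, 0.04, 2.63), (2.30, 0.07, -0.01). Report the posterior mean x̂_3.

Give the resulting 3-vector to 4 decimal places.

result = (1.5034, 1.1876, 1.3582)

source (fourbar_fk): coupler pose = R=[0.9760 -0.2176 0.0000; 0.2176 0.9760 0.0000; 0.0000 0.0000 1.0000], t=(-0.6843, 0.2817, 0.0000)
after S1 (triangulate): (-0.8996, 1.8297, 1.6828)
after S2 (kf_track): (1.5034, 1.1876, 1.3582)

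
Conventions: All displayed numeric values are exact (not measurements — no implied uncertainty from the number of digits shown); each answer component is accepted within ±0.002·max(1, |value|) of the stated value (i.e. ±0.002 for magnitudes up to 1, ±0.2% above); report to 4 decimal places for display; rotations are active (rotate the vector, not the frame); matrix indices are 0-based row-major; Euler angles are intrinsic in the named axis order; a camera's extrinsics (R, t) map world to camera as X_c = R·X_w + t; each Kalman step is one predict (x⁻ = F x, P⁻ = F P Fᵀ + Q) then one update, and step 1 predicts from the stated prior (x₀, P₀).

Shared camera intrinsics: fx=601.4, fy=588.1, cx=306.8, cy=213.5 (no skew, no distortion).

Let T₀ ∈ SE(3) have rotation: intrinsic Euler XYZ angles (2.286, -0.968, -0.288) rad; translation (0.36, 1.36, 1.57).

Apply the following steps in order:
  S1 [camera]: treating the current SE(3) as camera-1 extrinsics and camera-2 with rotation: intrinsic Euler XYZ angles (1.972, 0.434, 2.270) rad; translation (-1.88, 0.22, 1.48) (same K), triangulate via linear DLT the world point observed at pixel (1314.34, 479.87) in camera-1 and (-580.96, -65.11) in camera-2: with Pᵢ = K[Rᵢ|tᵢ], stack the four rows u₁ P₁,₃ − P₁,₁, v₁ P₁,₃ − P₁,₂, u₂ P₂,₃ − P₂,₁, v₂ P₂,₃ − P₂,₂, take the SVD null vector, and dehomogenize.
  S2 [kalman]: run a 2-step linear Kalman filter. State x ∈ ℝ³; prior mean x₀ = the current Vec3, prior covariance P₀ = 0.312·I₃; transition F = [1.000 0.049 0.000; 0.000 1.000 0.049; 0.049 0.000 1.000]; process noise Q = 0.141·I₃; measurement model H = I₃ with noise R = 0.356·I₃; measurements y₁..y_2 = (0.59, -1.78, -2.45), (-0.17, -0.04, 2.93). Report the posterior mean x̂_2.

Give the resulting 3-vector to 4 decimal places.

after S1 (triangulate): (1.5076, 0.4103, 0.3635)
after S2 (kf_track): (0.4326, -0.4512, 0.8388)

result = (0.4326, -0.4512, 0.8388)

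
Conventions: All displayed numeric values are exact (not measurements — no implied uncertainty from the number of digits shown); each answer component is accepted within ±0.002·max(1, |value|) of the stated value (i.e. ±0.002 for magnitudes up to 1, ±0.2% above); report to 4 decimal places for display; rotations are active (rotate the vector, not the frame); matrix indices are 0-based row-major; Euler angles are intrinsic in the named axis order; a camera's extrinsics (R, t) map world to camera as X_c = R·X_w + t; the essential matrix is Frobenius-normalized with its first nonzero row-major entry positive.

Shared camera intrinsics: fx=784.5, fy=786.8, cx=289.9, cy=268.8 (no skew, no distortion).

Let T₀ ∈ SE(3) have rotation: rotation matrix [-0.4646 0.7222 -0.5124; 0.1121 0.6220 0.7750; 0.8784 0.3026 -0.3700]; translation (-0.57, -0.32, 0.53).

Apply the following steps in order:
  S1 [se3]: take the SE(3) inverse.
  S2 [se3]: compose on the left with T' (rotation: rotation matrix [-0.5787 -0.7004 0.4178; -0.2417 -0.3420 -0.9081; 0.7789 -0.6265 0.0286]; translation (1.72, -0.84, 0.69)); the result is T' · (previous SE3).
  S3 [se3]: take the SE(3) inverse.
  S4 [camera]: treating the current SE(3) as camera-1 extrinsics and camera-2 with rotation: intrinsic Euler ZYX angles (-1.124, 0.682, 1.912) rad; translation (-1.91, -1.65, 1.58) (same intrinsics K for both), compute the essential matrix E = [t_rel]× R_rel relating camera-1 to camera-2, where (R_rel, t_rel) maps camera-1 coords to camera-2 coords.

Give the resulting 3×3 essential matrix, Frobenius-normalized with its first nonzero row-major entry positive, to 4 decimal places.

matrix = [0.4476 -0.3814 0.2409; -0.1839 0.1755 -0.1929; -0.3034 0.1005 0.6263]

after S1 (invert_se3): R=[-0.4646 0.1121 0.8784; 0.7222 0.6220 0.3026; -0.5124 0.7750 -0.3700], t=(-0.6945, 0.4503, 0.1520)
after S2 (compose_se3): R=[-0.4510 -0.1767 -0.8748; 0.3306 -0.9435 0.0202; -0.8290 -0.2802 0.4840], t=(1.8700, -0.9642, -0.1287)
after S3 (invert_se3): R=[-0.4510 0.3306 -0.8290; -0.1767 -0.9435 -0.2802; -0.8748 0.0202 0.4840], t=(1.0555, -0.6153, 1.7177)
after S4 (essential): [0.4476 -0.3814 0.2409; -0.1839 0.1755 -0.1929; -0.3034 0.1005 0.6263]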